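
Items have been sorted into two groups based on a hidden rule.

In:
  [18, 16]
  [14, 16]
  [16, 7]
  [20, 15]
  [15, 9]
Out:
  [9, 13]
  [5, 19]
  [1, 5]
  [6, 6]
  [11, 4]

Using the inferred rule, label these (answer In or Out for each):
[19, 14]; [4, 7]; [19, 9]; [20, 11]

In, Out, In, In

A rule that fits every label: first ≥ 13 — true of each 'In' example, false of each 'Out' one.
[19, 14] — first 19, hence In. [4, 7] — first 4, hence Out. [19, 9] — first 19, hence In. [20, 11] — first 20, hence In.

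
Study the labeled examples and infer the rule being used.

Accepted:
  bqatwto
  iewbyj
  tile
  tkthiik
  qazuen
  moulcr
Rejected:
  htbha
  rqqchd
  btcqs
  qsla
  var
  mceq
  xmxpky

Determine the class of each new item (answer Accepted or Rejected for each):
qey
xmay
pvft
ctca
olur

Rejected, Rejected, Rejected, Rejected, Accepted

'Accepted' ⟺ has ≥ 2 vowels.
qey: 1 vowel — lacks this property, so Rejected.
xmay: 1 vowel — lacks this property, so Rejected.
pvft: 0 vowels — lacks this property, so Rejected.
ctca: 1 vowel — lacks this property, so Rejected.
olur: 2 vowels — passes, so Accepted.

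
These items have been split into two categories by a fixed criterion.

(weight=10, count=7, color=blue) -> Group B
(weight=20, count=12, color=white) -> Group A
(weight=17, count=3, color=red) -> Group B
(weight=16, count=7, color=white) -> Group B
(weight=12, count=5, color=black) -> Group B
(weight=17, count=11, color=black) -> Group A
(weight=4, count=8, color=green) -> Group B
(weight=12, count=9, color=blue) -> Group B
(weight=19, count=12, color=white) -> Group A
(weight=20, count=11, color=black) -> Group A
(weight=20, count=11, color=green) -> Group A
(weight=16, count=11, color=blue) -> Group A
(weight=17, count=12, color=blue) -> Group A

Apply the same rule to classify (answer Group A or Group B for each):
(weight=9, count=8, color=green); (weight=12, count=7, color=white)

The pattern is that an item is 'Group A' exactly when: count ≥ 11.
(weight=9, count=8, color=green) → count = 8 → Group B. (weight=12, count=7, color=white) → count = 7 → Group B.

Group B, Group B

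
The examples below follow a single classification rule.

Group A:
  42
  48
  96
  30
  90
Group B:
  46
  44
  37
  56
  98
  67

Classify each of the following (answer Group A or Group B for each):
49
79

Group B, Group B

Every 'Group A' example satisfies: multiple of 3. None of the 'Group B' examples do.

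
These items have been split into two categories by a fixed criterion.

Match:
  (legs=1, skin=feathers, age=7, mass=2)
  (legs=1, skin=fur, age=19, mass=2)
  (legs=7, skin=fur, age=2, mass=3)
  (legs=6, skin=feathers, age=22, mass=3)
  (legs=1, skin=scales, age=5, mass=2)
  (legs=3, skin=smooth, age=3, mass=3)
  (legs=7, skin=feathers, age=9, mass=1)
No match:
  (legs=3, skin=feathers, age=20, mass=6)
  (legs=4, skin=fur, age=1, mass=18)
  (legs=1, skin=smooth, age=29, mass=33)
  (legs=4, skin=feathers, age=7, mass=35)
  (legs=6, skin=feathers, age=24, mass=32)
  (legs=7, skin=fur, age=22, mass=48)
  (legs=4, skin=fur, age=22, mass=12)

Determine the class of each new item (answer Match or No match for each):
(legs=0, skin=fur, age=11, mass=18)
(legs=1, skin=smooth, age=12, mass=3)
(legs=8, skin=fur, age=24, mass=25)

No match, Match, No match

'Match' ⟺ mass ≤ 3.
(legs=0, skin=fur, age=11, mass=18): mass = 18, lacks this property → No match.
(legs=1, skin=smooth, age=12, mass=3): mass = 3, satisfies this → Match.
(legs=8, skin=fur, age=24, mass=25): mass = 25, lacks this property → No match.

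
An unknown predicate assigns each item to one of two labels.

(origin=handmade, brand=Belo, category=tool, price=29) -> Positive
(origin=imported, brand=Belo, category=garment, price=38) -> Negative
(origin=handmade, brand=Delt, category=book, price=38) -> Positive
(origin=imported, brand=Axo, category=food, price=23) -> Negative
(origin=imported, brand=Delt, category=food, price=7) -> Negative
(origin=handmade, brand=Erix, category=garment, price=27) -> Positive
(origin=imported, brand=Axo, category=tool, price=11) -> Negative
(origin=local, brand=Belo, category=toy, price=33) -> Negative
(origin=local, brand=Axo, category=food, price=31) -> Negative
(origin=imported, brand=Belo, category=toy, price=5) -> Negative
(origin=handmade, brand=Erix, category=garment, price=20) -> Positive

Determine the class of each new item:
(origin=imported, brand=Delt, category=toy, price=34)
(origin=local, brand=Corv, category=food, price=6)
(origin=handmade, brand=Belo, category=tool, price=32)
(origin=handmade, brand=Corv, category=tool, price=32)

The pattern is that an item is 'Positive' exactly when: origin is handmade.

Negative, Negative, Positive, Positive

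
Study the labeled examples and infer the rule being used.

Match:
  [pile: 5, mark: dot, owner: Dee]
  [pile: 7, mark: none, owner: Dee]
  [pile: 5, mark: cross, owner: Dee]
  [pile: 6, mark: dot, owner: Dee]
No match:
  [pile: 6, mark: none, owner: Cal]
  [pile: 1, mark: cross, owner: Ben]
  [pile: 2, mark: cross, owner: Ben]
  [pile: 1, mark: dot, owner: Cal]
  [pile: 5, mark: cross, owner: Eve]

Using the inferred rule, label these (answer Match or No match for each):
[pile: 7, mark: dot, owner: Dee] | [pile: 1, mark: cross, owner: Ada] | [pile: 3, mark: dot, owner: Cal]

Match, No match, No match

One predicate separates the groups cleanly: owner is Dee.
[pile: 7, mark: dot, owner: Dee]: owner is Dee — fits, so Match. [pile: 1, mark: cross, owner: Ada]: owner is Ada — lacks this property, so No match. [pile: 3, mark: dot, owner: Cal]: owner is Cal — lacks this property, so No match.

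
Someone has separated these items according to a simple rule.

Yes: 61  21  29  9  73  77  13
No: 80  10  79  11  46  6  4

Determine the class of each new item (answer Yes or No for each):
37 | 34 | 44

One predicate separates the groups cleanly: ≡ 1 (mod 4).

Yes, No, No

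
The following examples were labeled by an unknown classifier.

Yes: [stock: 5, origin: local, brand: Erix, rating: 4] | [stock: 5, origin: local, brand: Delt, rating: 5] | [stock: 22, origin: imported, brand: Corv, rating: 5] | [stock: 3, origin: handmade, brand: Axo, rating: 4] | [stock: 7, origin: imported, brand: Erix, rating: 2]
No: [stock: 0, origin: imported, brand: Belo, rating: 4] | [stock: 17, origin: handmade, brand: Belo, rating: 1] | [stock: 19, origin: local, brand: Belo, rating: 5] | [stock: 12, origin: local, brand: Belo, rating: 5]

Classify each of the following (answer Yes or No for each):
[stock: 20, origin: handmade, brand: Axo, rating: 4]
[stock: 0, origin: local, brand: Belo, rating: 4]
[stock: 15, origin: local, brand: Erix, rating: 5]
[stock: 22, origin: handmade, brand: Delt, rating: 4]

Yes, No, Yes, Yes

Comparing the two groups points to one rule — brand is not Belo.
[stock: 20, origin: handmade, brand: Axo, rating: 4] — brand is Axo, hence Yes. [stock: 0, origin: local, brand: Belo, rating: 4] — brand is Belo, hence No. [stock: 15, origin: local, brand: Erix, rating: 5] — brand is Erix, hence Yes. [stock: 22, origin: handmade, brand: Delt, rating: 4] — brand is Delt, hence Yes.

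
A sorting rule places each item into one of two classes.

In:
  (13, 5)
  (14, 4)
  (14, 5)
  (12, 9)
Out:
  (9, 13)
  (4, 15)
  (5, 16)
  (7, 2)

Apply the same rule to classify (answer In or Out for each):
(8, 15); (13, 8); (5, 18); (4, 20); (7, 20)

The rule appears to be: first ≥ 12.
(8, 15): first 8, does not fit → Out. (13, 8): first 13, matches → In. (5, 18): first 5, does not fit → Out. (4, 20): first 4, does not fit → Out. (7, 20): first 7, does not fit → Out.

Out, In, Out, Out, Out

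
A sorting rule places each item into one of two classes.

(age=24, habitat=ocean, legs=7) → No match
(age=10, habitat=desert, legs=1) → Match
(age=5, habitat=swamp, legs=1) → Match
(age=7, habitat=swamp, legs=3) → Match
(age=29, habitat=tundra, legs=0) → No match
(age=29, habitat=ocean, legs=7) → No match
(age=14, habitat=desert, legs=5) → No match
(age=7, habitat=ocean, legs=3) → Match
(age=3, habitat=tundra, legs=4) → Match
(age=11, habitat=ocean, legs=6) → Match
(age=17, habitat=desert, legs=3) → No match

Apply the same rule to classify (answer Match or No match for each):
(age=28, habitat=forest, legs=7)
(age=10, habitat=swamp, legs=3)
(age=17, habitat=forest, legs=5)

No match, Match, No match

One predicate separates the groups cleanly: age ≤ 11.
No match: (age=28, habitat=forest, legs=7), since age = 28.
Match: (age=10, habitat=swamp, legs=3), since age = 10.
No match: (age=17, habitat=forest, legs=5), since age = 17.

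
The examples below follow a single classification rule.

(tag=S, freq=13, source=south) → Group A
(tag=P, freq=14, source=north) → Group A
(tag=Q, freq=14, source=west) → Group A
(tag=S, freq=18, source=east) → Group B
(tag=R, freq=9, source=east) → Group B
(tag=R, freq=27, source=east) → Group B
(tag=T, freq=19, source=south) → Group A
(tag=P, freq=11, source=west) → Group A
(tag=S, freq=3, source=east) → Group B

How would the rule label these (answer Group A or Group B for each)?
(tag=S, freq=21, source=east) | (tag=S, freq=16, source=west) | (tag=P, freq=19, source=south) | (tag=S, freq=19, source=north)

Group B, Group A, Group A, Group A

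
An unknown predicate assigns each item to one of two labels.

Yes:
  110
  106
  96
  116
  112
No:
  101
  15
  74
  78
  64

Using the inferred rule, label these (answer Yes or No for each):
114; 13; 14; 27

Yes, No, No, No

A rule that fits every label: even AND at least 96 — true of each 'Yes' example, false of each 'No' one.
114: 114 is even, 114 ≥ 96, passes → Yes. 13: 13 is odd, 13 < 96, does not fit → No. 14: 14 is even, 14 < 96, does not fit → No. 27: 27 is odd, 27 < 96, does not fit → No.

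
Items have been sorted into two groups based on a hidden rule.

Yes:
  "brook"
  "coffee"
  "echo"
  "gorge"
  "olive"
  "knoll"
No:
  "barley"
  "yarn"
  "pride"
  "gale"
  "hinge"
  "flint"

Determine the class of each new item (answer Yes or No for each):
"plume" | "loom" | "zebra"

The classifier is using: contains 'o'.
"plume" — no 'o', hence No.
"loom" — has 'o', hence Yes.
"zebra" — no 'o', hence No.

No, Yes, No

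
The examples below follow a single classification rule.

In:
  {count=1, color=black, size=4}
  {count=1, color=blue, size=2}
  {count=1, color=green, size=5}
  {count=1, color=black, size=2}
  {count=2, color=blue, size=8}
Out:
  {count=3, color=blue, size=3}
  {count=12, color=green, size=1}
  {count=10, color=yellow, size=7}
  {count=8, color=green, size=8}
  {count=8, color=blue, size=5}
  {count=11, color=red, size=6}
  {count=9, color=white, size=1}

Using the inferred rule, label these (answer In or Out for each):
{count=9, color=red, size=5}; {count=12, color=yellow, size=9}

A rule that fits every label: count ≤ 2 — true of each 'In' example, false of each 'Out' one.
{count=9, color=red, size=5} — count = 9, hence Out. {count=12, color=yellow, size=9} — count = 12, hence Out.

Out, Out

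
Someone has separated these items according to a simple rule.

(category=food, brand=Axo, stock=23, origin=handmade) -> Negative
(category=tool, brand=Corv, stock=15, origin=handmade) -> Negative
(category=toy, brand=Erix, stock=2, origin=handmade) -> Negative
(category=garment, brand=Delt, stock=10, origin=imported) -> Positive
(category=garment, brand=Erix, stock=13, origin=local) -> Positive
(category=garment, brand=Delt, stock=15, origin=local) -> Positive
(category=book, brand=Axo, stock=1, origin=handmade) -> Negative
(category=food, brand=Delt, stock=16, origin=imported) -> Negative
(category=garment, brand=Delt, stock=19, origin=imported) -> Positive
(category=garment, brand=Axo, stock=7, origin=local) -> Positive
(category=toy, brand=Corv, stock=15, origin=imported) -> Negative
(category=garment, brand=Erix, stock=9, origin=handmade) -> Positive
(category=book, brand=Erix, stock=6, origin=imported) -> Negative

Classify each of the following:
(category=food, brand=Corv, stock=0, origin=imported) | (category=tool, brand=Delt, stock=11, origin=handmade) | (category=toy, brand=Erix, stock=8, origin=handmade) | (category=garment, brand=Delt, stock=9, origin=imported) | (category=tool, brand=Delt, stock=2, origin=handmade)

The common property of the 'Positive' items is: category is garment. No 'Negative' item has it.
(category=food, brand=Corv, stock=0, origin=imported) → category is food → Negative. (category=tool, brand=Delt, stock=11, origin=handmade) → category is tool → Negative. (category=toy, brand=Erix, stock=8, origin=handmade) → category is toy → Negative. (category=garment, brand=Delt, stock=9, origin=imported) → category is garment → Positive. (category=tool, brand=Delt, stock=2, origin=handmade) → category is tool → Negative.

Negative, Negative, Negative, Positive, Negative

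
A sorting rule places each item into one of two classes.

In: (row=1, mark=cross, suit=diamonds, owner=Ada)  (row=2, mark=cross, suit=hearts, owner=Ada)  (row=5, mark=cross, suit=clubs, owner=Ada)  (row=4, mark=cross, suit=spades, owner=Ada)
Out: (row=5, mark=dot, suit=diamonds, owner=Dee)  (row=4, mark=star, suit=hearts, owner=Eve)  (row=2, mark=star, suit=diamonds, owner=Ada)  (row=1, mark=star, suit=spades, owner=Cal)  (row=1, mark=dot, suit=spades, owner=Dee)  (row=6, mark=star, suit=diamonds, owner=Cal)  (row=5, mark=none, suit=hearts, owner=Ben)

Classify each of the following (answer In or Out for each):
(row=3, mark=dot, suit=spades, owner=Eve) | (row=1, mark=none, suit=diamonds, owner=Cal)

Comparing the two groups points to one rule — mark is cross.
(row=3, mark=dot, suit=spades, owner=Eve) — mark is dot, hence Out.
(row=1, mark=none, suit=diamonds, owner=Cal) — mark is none, hence Out.

Out, Out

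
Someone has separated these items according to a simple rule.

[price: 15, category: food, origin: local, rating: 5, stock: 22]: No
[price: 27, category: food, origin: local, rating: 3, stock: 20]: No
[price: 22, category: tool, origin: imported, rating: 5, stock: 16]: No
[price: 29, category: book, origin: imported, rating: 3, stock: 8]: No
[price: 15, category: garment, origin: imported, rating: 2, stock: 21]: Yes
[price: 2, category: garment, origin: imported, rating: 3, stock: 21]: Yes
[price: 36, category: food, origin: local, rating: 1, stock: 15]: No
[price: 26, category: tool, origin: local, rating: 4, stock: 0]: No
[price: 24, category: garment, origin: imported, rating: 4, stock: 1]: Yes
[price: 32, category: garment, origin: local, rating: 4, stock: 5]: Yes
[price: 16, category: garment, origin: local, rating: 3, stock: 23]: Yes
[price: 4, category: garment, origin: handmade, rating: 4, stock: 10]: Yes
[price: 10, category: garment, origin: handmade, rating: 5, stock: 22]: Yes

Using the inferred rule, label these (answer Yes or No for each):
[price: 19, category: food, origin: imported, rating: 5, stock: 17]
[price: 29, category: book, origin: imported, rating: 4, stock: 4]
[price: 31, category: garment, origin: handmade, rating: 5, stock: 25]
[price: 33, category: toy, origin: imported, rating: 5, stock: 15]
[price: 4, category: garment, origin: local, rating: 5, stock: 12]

One predicate separates the groups cleanly: category is garment.
[price: 19, category: food, origin: imported, rating: 5, stock: 17] → category is food → No. [price: 29, category: book, origin: imported, rating: 4, stock: 4] → category is book → No. [price: 31, category: garment, origin: handmade, rating: 5, stock: 25] → category is garment → Yes. [price: 33, category: toy, origin: imported, rating: 5, stock: 15] → category is toy → No. [price: 4, category: garment, origin: local, rating: 5, stock: 12] → category is garment → Yes.

No, No, Yes, No, Yes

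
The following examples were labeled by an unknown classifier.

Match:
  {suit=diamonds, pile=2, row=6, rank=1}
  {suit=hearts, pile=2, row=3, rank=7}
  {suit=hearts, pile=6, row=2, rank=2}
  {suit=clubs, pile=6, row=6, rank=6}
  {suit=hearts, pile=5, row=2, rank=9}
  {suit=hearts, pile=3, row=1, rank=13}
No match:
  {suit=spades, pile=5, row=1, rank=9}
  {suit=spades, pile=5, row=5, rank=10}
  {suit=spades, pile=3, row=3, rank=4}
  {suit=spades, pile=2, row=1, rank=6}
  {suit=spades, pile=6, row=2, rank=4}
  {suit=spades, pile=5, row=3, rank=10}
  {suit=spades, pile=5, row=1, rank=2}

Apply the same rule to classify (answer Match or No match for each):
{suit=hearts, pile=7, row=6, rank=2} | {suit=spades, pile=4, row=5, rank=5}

The rule appears to be: suit is not spades.
{suit=hearts, pile=7, row=6, rank=2}: suit is hearts — fits, so Match. {suit=spades, pile=4, row=5, rank=5}: suit is spades — doesn't qualify, so No match.

Match, No match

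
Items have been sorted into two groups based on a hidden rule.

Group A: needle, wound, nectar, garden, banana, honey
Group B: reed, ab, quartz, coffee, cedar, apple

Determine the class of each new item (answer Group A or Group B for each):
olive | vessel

Every 'Group A' example satisfies: contains 'n'. None of the 'Group B' examples do.
olive: no 'n', fails the rule → Group B. vessel: no 'n', fails the rule → Group B.

Group B, Group B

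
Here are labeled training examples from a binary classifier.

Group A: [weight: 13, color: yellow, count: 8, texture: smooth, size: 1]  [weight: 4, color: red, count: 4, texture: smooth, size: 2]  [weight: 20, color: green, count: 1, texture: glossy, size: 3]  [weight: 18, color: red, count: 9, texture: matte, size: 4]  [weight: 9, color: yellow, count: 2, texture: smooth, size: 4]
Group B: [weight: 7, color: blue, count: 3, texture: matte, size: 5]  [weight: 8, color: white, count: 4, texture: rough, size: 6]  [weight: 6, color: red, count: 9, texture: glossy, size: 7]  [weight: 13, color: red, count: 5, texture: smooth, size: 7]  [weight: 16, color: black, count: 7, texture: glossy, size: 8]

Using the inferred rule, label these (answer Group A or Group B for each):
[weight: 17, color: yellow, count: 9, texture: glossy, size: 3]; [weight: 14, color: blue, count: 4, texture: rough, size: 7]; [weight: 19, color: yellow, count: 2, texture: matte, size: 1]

One predicate separates the groups cleanly: size ≤ 4.

Group A, Group B, Group A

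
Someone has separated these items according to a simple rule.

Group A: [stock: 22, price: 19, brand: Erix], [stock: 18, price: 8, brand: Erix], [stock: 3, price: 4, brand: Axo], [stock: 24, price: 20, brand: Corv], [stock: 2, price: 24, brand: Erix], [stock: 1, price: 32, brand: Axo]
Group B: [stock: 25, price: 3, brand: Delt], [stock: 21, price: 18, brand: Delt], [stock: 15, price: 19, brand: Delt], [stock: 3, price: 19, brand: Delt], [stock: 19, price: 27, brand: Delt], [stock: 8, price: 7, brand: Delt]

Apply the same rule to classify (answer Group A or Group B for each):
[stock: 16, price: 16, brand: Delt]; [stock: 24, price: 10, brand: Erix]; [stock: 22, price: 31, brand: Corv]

Group B, Group A, Group A

Every 'Group A' example satisfies: brand is not Delt. None of the 'Group B' examples do.
[stock: 16, price: 16, brand: Delt]: Group B (brand is Delt).
[stock: 24, price: 10, brand: Erix]: Group A (brand is Erix).
[stock: 22, price: 31, brand: Corv]: Group A (brand is Corv).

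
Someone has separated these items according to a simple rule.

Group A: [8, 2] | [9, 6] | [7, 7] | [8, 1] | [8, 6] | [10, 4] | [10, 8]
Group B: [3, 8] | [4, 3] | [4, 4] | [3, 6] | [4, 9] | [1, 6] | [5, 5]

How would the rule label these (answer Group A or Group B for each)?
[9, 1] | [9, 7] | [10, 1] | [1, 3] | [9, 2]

Every 'Group A' example satisfies: first ≥ 6. None of the 'Group B' examples do.
[9, 1]: first 9 — meets the rule, so Group A. [9, 7]: first 9 — meets the rule, so Group A. [10, 1]: first 10 — meets the rule, so Group A. [1, 3]: first 1 — doesn't qualify, so Group B. [9, 2]: first 9 — meets the rule, so Group A.

Group A, Group A, Group A, Group B, Group A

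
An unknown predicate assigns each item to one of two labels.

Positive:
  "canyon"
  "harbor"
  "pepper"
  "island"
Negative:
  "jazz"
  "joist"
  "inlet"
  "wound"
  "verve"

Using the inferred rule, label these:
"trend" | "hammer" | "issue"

Negative, Positive, Negative

'Positive' ⟺ length 6.
"trend": length 5, fails the rule → Negative. "hammer": length 6, meets the rule → Positive. "issue": length 5, fails the rule → Negative.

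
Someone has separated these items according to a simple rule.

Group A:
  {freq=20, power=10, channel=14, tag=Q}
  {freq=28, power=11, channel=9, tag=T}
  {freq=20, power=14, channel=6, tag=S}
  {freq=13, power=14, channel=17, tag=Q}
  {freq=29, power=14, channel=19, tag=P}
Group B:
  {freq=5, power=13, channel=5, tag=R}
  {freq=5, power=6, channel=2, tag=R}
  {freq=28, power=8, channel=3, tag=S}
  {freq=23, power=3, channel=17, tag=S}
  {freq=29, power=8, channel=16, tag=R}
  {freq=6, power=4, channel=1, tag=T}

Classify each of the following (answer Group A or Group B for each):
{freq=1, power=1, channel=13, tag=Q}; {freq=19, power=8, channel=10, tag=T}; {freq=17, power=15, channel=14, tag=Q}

Group B, Group B, Group A

A rule that fits every label: freq ≥ 6 AND power ≥ 10 — true of each 'Group A' example, false of each 'Group B' one.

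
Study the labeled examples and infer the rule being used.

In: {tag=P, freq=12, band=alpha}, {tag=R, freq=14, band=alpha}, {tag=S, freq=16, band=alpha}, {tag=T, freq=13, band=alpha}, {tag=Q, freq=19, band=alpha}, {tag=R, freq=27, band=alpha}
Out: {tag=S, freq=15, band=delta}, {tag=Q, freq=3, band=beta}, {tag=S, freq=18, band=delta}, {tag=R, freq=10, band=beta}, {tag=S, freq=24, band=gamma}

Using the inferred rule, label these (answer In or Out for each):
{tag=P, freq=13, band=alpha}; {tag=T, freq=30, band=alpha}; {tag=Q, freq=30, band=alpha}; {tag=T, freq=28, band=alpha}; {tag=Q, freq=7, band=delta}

In, In, In, In, Out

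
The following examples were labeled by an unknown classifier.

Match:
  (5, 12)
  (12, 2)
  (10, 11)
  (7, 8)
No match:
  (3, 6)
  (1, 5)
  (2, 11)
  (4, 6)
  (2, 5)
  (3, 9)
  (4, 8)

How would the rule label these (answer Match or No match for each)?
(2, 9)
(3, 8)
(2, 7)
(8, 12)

No match, No match, No match, Match

'Match' ⟺ sum ≥ 14.
(2, 9) → 2+9 = 11 → No match.
(3, 8) → 3+8 = 11 → No match.
(2, 7) → 2+7 = 9 → No match.
(8, 12) → 8+12 = 20 → Match.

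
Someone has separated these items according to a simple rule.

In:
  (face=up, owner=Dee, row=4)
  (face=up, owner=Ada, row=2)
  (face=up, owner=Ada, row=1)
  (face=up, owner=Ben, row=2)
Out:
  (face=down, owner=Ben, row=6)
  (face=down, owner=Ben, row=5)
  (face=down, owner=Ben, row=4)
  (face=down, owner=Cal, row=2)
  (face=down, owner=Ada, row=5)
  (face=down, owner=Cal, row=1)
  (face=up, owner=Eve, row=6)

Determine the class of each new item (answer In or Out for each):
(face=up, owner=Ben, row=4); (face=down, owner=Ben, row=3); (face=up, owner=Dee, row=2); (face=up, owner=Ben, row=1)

In, Out, In, In

The common property of the 'In' items is: face is up AND row ≤ 4. No 'Out' item has it.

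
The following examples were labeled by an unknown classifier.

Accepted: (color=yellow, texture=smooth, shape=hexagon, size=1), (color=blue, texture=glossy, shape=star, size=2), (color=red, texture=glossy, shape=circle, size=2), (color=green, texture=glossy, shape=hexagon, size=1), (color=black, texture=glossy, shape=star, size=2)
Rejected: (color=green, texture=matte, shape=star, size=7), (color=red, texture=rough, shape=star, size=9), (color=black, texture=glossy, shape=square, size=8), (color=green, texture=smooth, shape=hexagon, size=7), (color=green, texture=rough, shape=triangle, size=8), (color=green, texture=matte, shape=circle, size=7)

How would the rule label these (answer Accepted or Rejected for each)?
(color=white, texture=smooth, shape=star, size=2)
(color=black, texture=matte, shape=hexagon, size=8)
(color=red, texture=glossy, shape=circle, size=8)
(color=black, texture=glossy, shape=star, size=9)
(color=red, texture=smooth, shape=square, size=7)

Accepted, Rejected, Rejected, Rejected, Rejected

The classifier is using: size ≤ 2.
(color=white, texture=smooth, shape=star, size=2) — size = 2, hence Accepted. (color=black, texture=matte, shape=hexagon, size=8) — size = 8, hence Rejected. (color=red, texture=glossy, shape=circle, size=8) — size = 8, hence Rejected. (color=black, texture=glossy, shape=star, size=9) — size = 9, hence Rejected. (color=red, texture=smooth, shape=square, size=7) — size = 7, hence Rejected.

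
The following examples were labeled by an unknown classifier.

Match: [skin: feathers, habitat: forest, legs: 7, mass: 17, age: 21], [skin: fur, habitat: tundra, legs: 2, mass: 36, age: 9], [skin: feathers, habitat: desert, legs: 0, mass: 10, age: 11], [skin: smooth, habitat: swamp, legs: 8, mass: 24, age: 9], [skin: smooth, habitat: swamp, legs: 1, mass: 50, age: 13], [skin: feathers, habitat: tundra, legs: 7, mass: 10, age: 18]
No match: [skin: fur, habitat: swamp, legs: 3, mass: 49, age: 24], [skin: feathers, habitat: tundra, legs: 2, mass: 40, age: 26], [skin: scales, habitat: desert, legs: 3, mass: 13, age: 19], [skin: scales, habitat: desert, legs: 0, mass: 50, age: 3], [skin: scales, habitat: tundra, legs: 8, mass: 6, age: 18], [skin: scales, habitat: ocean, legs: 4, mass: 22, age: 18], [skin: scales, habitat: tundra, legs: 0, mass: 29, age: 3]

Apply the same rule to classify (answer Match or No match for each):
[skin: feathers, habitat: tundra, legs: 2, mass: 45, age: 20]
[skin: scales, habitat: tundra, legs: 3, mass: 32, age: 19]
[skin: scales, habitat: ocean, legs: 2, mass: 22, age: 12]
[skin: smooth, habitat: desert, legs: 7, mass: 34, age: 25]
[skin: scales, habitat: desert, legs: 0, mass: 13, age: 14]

Match, No match, No match, No match, No match

Every 'Match' example satisfies: skin is not scales AND age ≤ 21. None of the 'No match' examples do.
[skin: feathers, habitat: tundra, legs: 2, mass: 45, age: 20] → skin is feathers, age = 20 → Match. [skin: scales, habitat: tundra, legs: 3, mass: 32, age: 19] → skin is scales, age = 19 → No match. [skin: scales, habitat: ocean, legs: 2, mass: 22, age: 12] → skin is scales, age = 12 → No match. [skin: smooth, habitat: desert, legs: 7, mass: 34, age: 25] → skin is smooth, age = 25 → No match. [skin: scales, habitat: desert, legs: 0, mass: 13, age: 14] → skin is scales, age = 14 → No match.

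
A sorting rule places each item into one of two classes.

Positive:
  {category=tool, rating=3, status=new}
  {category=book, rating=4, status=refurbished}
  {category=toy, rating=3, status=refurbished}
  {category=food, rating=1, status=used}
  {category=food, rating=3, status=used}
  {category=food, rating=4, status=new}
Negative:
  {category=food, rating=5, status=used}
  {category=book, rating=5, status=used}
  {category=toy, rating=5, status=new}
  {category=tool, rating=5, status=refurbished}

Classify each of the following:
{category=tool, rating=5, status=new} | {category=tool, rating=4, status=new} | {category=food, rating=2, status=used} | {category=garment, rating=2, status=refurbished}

Negative, Positive, Positive, Positive

The common property of the 'Positive' items is: rating ≤ 4. No 'Negative' item has it.
Negative: {category=tool, rating=5, status=new}, since rating = 5. Positive: {category=tool, rating=4, status=new}, since rating = 4. Positive: {category=food, rating=2, status=used}, since rating = 2. Positive: {category=garment, rating=2, status=refurbished}, since rating = 2.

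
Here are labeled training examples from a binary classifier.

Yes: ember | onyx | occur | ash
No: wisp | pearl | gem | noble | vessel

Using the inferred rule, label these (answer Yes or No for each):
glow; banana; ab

The classifier is using: starts with a vowel.
glow — starts with 'g', hence No.
banana — starts with 'b', hence No.
ab — starts with 'a', hence Yes.

No, No, Yes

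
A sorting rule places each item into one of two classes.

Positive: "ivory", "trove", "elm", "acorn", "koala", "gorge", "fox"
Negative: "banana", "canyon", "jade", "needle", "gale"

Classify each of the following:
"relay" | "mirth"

The distinguishing property — odd length — holds for all the 'Positive' cases and none of the 'Negative' cases.

Positive, Positive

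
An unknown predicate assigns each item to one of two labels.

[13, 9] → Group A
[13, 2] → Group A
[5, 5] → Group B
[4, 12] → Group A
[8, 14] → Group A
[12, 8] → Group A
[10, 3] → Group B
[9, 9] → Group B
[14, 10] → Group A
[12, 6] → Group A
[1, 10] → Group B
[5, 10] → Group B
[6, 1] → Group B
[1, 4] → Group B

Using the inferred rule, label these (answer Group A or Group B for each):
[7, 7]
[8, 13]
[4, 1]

One predicate separates the groups cleanly: max ≥ 12.
[7, 7]: max 7 — doesn't qualify, so Group B.
[8, 13]: max 13 — matches, so Group A.
[4, 1]: max 4 — doesn't qualify, so Group B.

Group B, Group A, Group B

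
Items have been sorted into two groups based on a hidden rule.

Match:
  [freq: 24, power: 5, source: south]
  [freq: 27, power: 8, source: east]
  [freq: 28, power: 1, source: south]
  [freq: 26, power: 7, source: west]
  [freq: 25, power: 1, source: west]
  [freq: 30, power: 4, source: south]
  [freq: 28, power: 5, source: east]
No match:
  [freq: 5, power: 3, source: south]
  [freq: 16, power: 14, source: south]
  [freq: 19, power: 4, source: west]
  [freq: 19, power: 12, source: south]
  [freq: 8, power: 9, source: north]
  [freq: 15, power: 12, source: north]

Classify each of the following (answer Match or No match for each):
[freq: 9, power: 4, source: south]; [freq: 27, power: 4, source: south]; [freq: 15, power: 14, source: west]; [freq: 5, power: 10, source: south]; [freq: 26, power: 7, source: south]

One predicate separates the groups cleanly: freq ≥ 24.
[freq: 9, power: 4, source: south]: freq = 9, lacks this property → No match.
[freq: 27, power: 4, source: south]: freq = 27, matches → Match.
[freq: 15, power: 14, source: west]: freq = 15, lacks this property → No match.
[freq: 5, power: 10, source: south]: freq = 5, lacks this property → No match.
[freq: 26, power: 7, source: south]: freq = 26, matches → Match.

No match, Match, No match, No match, Match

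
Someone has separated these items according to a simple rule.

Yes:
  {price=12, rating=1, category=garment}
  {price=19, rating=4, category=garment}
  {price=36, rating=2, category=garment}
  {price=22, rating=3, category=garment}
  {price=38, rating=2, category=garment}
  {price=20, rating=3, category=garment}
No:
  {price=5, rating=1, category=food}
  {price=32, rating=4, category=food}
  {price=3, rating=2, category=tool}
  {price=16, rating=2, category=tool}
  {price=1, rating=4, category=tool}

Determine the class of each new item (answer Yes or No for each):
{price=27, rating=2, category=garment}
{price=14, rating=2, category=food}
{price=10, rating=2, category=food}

Comparing the two groups points to one rule — category is garment.
{price=27, rating=2, category=garment}: Yes (category is garment).
{price=14, rating=2, category=food}: No (category is food).
{price=10, rating=2, category=food}: No (category is food).

Yes, No, No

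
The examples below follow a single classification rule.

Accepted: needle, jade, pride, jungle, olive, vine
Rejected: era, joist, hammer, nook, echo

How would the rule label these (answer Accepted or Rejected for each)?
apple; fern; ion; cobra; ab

Accepted, Rejected, Rejected, Rejected, Rejected

The classifier is using: ends with 'e'.
apple: Accepted (ends with 'e').
fern: Rejected (ends with 'n').
ion: Rejected (ends with 'n').
cobra: Rejected (ends with 'a').
ab: Rejected (ends with 'b').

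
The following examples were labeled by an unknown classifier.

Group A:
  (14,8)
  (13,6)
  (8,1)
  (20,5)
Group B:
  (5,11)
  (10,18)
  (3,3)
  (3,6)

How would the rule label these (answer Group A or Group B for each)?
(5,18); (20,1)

All 'Group A' examples share one property — first > second — and every 'Group B' example lacks it.
(5,18): 5 < 18 — fails this test, so Group B.
(20,1): 20 > 1 — meets the rule, so Group A.

Group B, Group A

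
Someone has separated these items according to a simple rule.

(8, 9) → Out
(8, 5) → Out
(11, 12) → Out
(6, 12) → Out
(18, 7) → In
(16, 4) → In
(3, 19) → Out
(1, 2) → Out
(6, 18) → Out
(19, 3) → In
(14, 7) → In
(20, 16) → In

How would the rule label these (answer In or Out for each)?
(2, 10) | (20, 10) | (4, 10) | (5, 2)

The simplest hypothesis consistent with all the labels is: first ≥ 12.
Out: (2, 10), since first 2.
In: (20, 10), since first 20.
Out: (4, 10), since first 4.
Out: (5, 2), since first 5.

Out, In, Out, Out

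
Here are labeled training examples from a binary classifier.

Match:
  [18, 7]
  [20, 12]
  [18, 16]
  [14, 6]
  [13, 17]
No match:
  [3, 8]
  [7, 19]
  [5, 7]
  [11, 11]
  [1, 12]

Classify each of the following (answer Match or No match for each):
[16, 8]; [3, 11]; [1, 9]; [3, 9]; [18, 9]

All 'Match' examples share one property — first ≥ 12 — and every 'No match' example lacks it.
[16, 8] — first 16, hence Match. [3, 11] — first 3, hence No match. [1, 9] — first 1, hence No match. [3, 9] — first 3, hence No match. [18, 9] — first 18, hence Match.

Match, No match, No match, No match, Match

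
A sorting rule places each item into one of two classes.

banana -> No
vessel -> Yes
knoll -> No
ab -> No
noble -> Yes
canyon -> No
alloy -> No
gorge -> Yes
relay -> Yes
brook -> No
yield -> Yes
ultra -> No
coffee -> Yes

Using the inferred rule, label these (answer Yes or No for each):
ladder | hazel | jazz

Yes, Yes, No

The distinguishing property — contains 'e' — holds for all the 'Yes' cases and none of the 'No' cases.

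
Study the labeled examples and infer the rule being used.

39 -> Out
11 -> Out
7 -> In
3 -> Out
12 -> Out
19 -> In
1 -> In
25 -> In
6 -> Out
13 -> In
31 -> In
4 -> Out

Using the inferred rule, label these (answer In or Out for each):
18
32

'In' ⟺ ≡ 1 (mod 6).

Out, Out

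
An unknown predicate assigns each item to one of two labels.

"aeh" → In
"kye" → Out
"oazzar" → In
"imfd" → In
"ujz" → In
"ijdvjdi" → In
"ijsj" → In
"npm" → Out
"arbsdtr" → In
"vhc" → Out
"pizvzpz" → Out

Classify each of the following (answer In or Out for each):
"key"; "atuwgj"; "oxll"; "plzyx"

Out, In, In, Out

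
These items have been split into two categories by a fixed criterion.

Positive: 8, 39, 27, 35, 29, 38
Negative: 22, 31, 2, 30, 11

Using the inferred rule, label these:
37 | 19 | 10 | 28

Positive, Positive, Negative, Positive

All 'Positive' examples share one property — digit sum ≥ 5 — and every 'Negative' example lacks it.
37: digit sum 3+7 = 10, satisfies this → Positive.
19: digit sum 1+9 = 10, satisfies this → Positive.
10: digit sum 1+0 = 1, doesn't qualify → Negative.
28: digit sum 2+8 = 10, satisfies this → Positive.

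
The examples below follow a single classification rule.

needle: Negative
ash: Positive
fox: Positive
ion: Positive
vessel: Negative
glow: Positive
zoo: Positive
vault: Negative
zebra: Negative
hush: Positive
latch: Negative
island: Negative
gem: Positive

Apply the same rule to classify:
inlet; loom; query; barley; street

Negative, Positive, Negative, Negative, Negative

Rule: length ≤ 4. This holds for each 'Positive' example and fails for each 'Negative' one.
inlet → length 5 → Negative.
loom → length 4 → Positive.
query → length 5 → Negative.
barley → length 6 → Negative.
street → length 6 → Negative.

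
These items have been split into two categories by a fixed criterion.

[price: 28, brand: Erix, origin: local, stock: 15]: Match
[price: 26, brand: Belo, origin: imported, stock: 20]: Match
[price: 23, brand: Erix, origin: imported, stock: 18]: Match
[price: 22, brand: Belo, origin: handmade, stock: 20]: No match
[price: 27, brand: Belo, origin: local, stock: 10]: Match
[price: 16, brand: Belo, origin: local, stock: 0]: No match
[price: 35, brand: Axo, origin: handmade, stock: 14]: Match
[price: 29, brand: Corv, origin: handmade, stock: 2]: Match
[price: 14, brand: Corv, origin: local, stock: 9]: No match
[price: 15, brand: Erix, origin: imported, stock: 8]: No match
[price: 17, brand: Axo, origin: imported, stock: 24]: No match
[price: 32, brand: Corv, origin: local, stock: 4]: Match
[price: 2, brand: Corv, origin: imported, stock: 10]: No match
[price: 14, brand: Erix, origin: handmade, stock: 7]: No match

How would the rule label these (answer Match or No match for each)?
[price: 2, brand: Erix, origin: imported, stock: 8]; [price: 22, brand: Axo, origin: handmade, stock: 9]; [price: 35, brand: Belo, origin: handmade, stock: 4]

'Match' ⟺ price ≥ 23.
[price: 2, brand: Erix, origin: imported, stock: 8]: price = 2, doesn't qualify → No match. [price: 22, brand: Axo, origin: handmade, stock: 9]: price = 22, doesn't qualify → No match. [price: 35, brand: Belo, origin: handmade, stock: 4]: price = 35, satisfies this → Match.

No match, No match, Match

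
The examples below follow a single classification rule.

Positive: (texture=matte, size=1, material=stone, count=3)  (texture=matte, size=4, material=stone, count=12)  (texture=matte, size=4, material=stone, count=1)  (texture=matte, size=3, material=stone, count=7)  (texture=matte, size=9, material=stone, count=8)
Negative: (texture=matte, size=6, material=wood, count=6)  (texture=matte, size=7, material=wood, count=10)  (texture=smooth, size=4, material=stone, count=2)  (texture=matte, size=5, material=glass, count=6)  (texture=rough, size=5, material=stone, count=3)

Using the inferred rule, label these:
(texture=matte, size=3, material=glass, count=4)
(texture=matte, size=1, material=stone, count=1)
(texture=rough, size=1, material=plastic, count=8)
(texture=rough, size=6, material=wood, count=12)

Negative, Positive, Negative, Negative

The classifier is using: texture is matte AND material is stone.
(texture=matte, size=3, material=glass, count=4) — texture is matte, material is glass, hence Negative. (texture=matte, size=1, material=stone, count=1) — texture is matte, material is stone, hence Positive. (texture=rough, size=1, material=plastic, count=8) — texture is rough, material is plastic, hence Negative. (texture=rough, size=6, material=wood, count=12) — texture is rough, material is wood, hence Negative.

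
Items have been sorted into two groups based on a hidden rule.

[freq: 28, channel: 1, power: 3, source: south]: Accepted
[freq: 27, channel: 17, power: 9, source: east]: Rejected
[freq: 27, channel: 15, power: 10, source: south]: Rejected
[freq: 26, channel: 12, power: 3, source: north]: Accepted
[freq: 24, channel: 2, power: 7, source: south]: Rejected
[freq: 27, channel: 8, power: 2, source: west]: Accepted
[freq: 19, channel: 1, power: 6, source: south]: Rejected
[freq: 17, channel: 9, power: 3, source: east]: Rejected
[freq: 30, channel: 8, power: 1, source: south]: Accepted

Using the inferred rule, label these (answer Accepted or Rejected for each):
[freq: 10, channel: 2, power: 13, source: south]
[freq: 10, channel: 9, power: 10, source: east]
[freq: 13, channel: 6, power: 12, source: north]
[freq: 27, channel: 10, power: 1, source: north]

Rejected, Rejected, Rejected, Accepted

The classifier is using: freq ≥ 19 AND power ≤ 3.
[freq: 10, channel: 2, power: 13, source: south]: freq = 10, power = 13, fails the rule → Rejected.
[freq: 10, channel: 9, power: 10, source: east]: freq = 10, power = 10, fails the rule → Rejected.
[freq: 13, channel: 6, power: 12, source: north]: freq = 13, power = 12, fails the rule → Rejected.
[freq: 27, channel: 10, power: 1, source: north]: freq = 27, power = 1, fits → Accepted.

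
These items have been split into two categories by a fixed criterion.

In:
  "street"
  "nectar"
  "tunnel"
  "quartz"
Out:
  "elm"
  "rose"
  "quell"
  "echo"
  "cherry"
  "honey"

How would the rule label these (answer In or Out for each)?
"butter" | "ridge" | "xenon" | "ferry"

'In' ⟺ contains 't'.
"butter": has 't' — satisfies this, so In.
"ridge": no 't' — lacks this property, so Out.
"xenon": no 't' — lacks this property, so Out.
"ferry": no 't' — lacks this property, so Out.

In, Out, Out, Out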